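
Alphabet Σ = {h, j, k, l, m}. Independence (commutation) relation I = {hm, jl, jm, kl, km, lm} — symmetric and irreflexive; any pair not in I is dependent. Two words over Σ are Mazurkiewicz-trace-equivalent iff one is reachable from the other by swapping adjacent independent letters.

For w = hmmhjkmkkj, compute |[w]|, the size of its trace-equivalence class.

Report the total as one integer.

120

0(h) covers ∅
1(m) covers ∅
2(m) covers 1:m
3(h) covers 0:h
4(j) covers 3:h
5(k) covers 4:j
6(m) covers 2:m
7(k) covers 5:k
8(k) covers 7:k
9(j) covers 8:k
floor of heap: 0:h, 1:m
completions by unplaced set U, small U first (add the entries for U minus each lowest piece of U):
  |U|=1: {6}:1  {9}:1
  |U|=2: {2,6}:1  {6,9}:2  {8,9}:1
  |U|=3: {1,2,6}:1  {2,6,9}:3  {6,8,9}:3  {7,8,9}:1
  |U|=4: {1,2,6,9}:4  {2,6,8,9}:6  {5,7,8,9}:1  {6,7,8,9}:4
  |U|=5: {1,2,6,8,9}:10  {2,6,7,8,9}:10  {4,5,7,8,9}:1  {5,6,7,8,9}:5
  |U|=6: {1,2,6,7,8,9}:20  {2,5,6,7,8,9}:15  {3,4,5,7,8,9}:1  {4,5,6,7,8,9}:6
  |U|=7: {0,3,4,5,7,8,9}:1  {1,2,5,6,7,8,9}:35  {2,4,5,6,7,8,9}:21  {3,4,5,6,7,8,9}:7
  |U|=8: {0,3,4,5,6,7,8,9}:8  {1,2,4,5,6,7,8,9}:56  {2,3,4,5,6,7,8,9}:28
  start at 0(h): 84
  start at 1(m): 36
sum over floor = 120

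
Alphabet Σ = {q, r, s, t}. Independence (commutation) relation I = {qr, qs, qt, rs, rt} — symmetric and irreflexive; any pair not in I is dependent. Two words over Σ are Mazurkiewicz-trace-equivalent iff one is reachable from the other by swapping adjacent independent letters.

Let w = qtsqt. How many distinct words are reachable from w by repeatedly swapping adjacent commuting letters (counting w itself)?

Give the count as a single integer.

0(q) covers ∅
1(t) covers ∅
2(s) covers 1:t
3(q) covers 0:q
4(t) covers 2:s
floor of heap: 0:q, 1:t
completions by unplaced set U, small U first (add the entries for U minus each lowest piece of U):
  |U|=1: {3}:1  {4}:1
  |U|=2: {0,3}:1  {2,4}:1  {3,4}:2
  |U|=3: {0,3,4}:3  {1,2,4}:1  {2,3,4}:3
  start at 0(q): 4
  start at 1(t): 6
sum over floor = 10

10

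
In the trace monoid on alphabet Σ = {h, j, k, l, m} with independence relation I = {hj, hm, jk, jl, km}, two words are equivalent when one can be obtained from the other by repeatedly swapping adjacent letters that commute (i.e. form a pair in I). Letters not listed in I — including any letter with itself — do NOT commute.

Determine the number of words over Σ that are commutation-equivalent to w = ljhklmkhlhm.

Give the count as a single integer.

#0=l has no predecessor
#1=j has no predecessor
#2=h depends on [0:l]
#3=k depends on [2:h]
#4=l depends on [3:k]
#5=m depends on [1:j, 4:l]
#6=k depends on [4:l]
#7=h depends on [6:k]
#8=l depends on [5:m, 7:h]
#9=h depends on [8:l]
#10=m depends on [8:l]
sources: [0:l, 1:j]
N(rest) = Σ N(rest − s) over sources s of rest; N(one piece) = 1:
  size 1 → [9]=1  [10]=1
  size 2 → [9,10]=2
  size 3 → [8,9,10]=2
  size 4 → [5,8,9,10]=2  [7,8,9,10]=2
  size 5 → [1,5,8,9,10]=2  [5,7,8,9,10]=4  [6,7,8,9,10]=2
  size 6 → [1,5,7,8,9,10]=6  [5,6,7,8,9,10]=6
  size 7 → [1,5,6,7,8,9,10]=12  [4,5,6,7,8,9,10]=6
  size 8 → [1,4,5,6,7,8,9,10]=18  [3,4,5,6,7,8,9,10]=6
  size 9 → [1,3,4,5,6,7,8,9,10]=24  [2,3,4,5,6,7,8,9,10]=6
  first=0(l) contributes 30
  first=1(j) contributes 6
|[w]| = 36

36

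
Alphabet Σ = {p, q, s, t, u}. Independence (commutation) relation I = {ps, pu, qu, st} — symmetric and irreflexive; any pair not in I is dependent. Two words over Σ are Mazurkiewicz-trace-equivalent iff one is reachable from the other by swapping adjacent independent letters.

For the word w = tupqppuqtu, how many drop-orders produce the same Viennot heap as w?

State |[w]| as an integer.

#0=t has no predecessor
#1=u depends on [0:t]
#2=p depends on [0:t]
#3=q depends on [2:p]
#4=p depends on [3:q]
#5=p depends on [4:p]
#6=u depends on [1:u]
#7=q depends on [5:p]
#8=t depends on [6:u, 7:q]
#9=u depends on [8:t]
sources: [0:t]
N(rest) = Σ N(rest − s) over sources s of rest; N(one piece) = 1:
  size 1 → [9]=1
  size 2 → [8,9]=1
  size 3 → [6,8,9]=1  [7,8,9]=1
  size 4 → [1,6,8,9]=1  [5,7,8,9]=1  [6,7,8,9]=2
  size 5 → [1,6,7,8,9]=3  [4,5,7,8,9]=1  [5,6,7,8,9]=3
  size 6 → [1,5,6,7,8,9]=6  [3,4,5,7,8,9]=1  [4,5,6,7,8,9]=4
  size 7 → [1,4,5,6,7,8,9]=10  [2,3,4,5,7,8,9]=1  [3,4,5,6,7,8,9]=5
  size 8 → [1,3,4,5,6,7,8,9]=15  [2,3,4,5,6,7,8,9]=6
  first=0(t) contributes 21

21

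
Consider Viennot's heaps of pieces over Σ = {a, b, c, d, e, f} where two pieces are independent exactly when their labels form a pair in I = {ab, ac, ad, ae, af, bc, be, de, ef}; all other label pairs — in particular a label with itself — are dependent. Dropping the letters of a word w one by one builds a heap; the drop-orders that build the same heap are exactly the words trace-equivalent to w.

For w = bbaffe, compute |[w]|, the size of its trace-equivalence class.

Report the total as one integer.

#0=b has no predecessor
#1=b depends on [0:b]
#2=a has no predecessor
#3=f depends on [1:b]
#4=f depends on [3:f]
#5=e has no predecessor
sources: [0:b, 2:a, 5:e]
N(rest) = Σ N(rest − s) over sources s of rest; N(one piece) = 1:
  size 1 → [2]=1  [4]=1  [5]=1
  size 2 → [2,4]=2  [2,5]=2  [3,4]=1  [4,5]=2
  size 3 → [1,3,4]=1  [2,3,4]=3  [2,4,5]=6  [3,4,5]=3
  size 4 → [0,1,3,4]=1  [1,2,3,4]=4  [1,3,4,5]=4  [2,3,4,5]=12
  first=0(b) contributes 20
  first=2(a) contributes 5
  first=5(e) contributes 5
|[w]| = 30

30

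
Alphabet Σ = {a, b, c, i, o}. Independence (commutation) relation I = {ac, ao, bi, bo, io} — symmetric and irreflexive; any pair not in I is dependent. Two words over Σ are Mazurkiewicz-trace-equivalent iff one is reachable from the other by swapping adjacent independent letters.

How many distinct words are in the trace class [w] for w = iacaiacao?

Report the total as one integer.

18

#0=i has no predecessor
#1=a depends on [0:i]
#2=c depends on [0:i]
#3=a depends on [1:a]
#4=i depends on [2:c, 3:a]
#5=a depends on [4:i]
#6=c depends on [4:i]
#7=a depends on [5:a]
#8=o depends on [6:c]
sources: [0:i]
N(rest) = Σ N(rest − s) over sources s of rest; N(one piece) = 1:
  size 1 → [7]=1  [8]=1
  size 2 → [5,7]=1  [6,8]=1  [7,8]=2
  size 3 → [5,7,8]=3  [6,7,8]=3
  size 4 → [5,6,7,8]=6
  size 5 → [4,5,6,7,8]=6
  size 6 → [2,4,5,6,7,8]=6  [3,4,5,6,7,8]=6
  size 7 → [1,3,4,5,6,7,8]=6  [2,3,4,5,6,7,8]=12
  first=0(i) contributes 18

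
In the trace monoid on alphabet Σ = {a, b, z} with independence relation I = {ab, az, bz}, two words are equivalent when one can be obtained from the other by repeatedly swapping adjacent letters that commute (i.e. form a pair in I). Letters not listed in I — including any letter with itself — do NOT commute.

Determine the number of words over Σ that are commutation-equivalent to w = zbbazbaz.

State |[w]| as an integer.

#0=z has no predecessor
#1=b has no predecessor
#2=b depends on [1:b]
#3=a has no predecessor
#4=z depends on [0:z]
#5=b depends on [2:b]
#6=a depends on [3:a]
#7=z depends on [4:z]
sources: [0:z, 1:b, 3:a]
N(rest) = Σ N(rest − s) over sources s of rest; N(one piece) = 1:
  size 1 → [5]=1  [6]=1  [7]=1
  size 2 → [2,5]=1  [3,6]=1  [4,7]=1  [5,6]=2  [5,7]=2  [6,7]=2
  size 3 → [0,4,7]=1  [1,2,5]=1  [2,5,6]=3  [2,5,7]=3  [3,5,6]=3  [3,6,7]=3  [4,5,7]=3  [4,6,7]=3  [5,6,7]=6
  size 4 → [0,4,5,7]=4  [0,4,6,7]=4  [1,2,5,6]=4  [1,2,5,7]=4  [2,3,5,6]=6  [2,4,5,7]=6  [2,5,6,7]=12  [3,4,6,7]=6  [3,5,6,7]=12  [4,5,6,7]=12
  size 5 → [0,2,4,5,7]=10  [0,3,4,6,7]=10  [0,4,5,6,7]=20  [1,2,3,5,6]=10  [1,2,4,5,7]=10  [1,2,5,6,7]=20  [2,3,5,6,7]=30  [2,4,5,6,7]=30  [3,4,5,6,7]=30
  size 6 → [0,1,2,4,5,7]=20  [0,2,4,5,6,7]=60  [0,3,4,5,6,7]=60  [1,2,3,5,6,7]=60  [1,2,4,5,6,7]=60  [2,3,4,5,6,7]=90
  first=0(z) contributes 210
  first=1(b) contributes 210
  first=3(a) contributes 140
|[w]| = 560

560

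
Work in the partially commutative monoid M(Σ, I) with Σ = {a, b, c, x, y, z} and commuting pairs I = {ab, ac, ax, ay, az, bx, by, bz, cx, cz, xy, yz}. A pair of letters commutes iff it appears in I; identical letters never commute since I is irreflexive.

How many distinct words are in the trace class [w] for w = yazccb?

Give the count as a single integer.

piece 0:y — minimal
piece 1:a — minimal
piece 2:z — minimal
piece 3:c rests on {0:y}
piece 4:c rests on {3:c}
piece 5:b rests on {4:c}
minimal pieces: {0:y, 1:a, 2:z}
ways to finish when only these pieces remain (= sum over removing one remaining piece with nothing left below it):
  1 left: {1}→1  {2}→1  {5}→1
  2 left: {1,2}→2  {1,5}→2  {2,5}→2  {4,5}→1
  3 left: {1,2,5}→6  {1,4,5}→3  {2,4,5}→3  {3,4,5}→1
  4 left: {0,3,4,5}→1  {1,2,4,5}→12  {1,3,4,5}→4  {2,3,4,5}→4
  placing 0:y first → 20 extensions
  placing 1:a first → 5 extensions
  placing 2:z first → 5 extensions
total linear extensions = 30

30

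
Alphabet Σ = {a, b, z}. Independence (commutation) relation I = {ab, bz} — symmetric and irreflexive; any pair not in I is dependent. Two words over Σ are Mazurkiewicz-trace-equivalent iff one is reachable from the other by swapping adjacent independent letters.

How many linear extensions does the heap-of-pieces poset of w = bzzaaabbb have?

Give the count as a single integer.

126

#0=b has no predecessor
#1=z has no predecessor
#2=z depends on [1:z]
#3=a depends on [2:z]
#4=a depends on [3:a]
#5=a depends on [4:a]
#6=b depends on [0:b]
#7=b depends on [6:b]
#8=b depends on [7:b]
sources: [0:b, 1:z]
N(rest) = Σ N(rest − s) over sources s of rest; N(one piece) = 1:
  size 1 → [5]=1  [8]=1
  size 2 → [4,5]=1  [5,8]=2  [7,8]=1
  size 3 → [3,4,5]=1  [4,5,8]=3  [5,7,8]=3  [6,7,8]=1
  size 4 → [0,6,7,8]=1  [2,3,4,5]=1  [3,4,5,8]=4  [4,5,7,8]=6  [5,6,7,8]=4
  size 5 → [0,5,6,7,8]=5  [1,2,3,4,5]=1  [2,3,4,5,8]=5  [3,4,5,7,8]=10  [4,5,6,7,8]=10
  size 6 → [0,4,5,6,7,8]=15  [1,2,3,4,5,8]=6  [2,3,4,5,7,8]=15  [3,4,5,6,7,8]=20
  size 7 → [0,3,4,5,6,7,8]=35  [1,2,3,4,5,7,8]=21  [2,3,4,5,6,7,8]=35
  first=0(b) contributes 56
  first=1(z) contributes 70
|[w]| = 126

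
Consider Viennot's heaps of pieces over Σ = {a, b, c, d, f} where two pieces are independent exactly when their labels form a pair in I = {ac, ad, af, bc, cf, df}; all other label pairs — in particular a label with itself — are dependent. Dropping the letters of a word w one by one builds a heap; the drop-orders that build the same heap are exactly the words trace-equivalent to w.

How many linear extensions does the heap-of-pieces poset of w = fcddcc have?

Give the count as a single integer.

6

#0=f has no predecessor
#1=c has no predecessor
#2=d depends on [1:c]
#3=d depends on [2:d]
#4=c depends on [3:d]
#5=c depends on [4:c]
sources: [0:f, 1:c]
N(rest) = Σ N(rest − s) over sources s of rest; N(one piece) = 1:
  size 1 → [0]=1  [5]=1
  size 2 → [0,5]=2  [4,5]=1
  size 3 → [0,4,5]=3  [3,4,5]=1
  size 4 → [0,3,4,5]=4  [2,3,4,5]=1
  first=0(f) contributes 1
  first=1(c) contributes 5
|[w]| = 6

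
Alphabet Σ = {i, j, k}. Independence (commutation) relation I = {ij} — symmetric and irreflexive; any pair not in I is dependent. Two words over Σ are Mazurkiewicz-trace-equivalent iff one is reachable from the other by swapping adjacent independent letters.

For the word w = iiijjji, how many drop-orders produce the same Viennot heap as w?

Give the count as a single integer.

35

drop 0:i onto floor
drop 1:i onto {0:i}
drop 2:i onto {1:i}
drop 3:j onto floor
drop 4:j onto {3:j}
drop 5:j onto {4:j}
drop 6:i onto {2:i}
ground layer = {0:i, 3:j}
drop-orders for the pieces not yet dropped (sum over which currently-grounded one goes next):
  1 to go: {5} 1  {6} 1
  2 to go: {2,6} 1  {4,5} 1  {5,6} 2
  3 to go: {1,2,6} 1  {2,5,6} 3  {3,4,5} 1  {4,5,6} 3
  4 to go: {0,1,2,6} 1  {1,2,5,6} 4  {2,4,5,6} 6  {3,4,5,6} 4
  5 to go: {0,1,2,5,6} 5  {1,2,4,5,6} 10  {2,3,4,5,6} 10
  if 0:i drops first: 20 orders
  if 3:j drops first: 15 orders
heap linearizations: 35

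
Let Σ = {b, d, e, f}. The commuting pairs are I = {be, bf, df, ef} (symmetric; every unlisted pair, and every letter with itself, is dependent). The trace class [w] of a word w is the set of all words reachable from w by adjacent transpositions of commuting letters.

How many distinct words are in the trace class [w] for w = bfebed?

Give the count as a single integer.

0(b) covers ∅
1(f) covers ∅
2(e) covers ∅
3(b) covers 0:b
4(e) covers 2:e
5(d) covers 3:b, 4:e
floor of heap: 0:b, 1:f, 2:e
completions by unplaced set U, small U first (add the entries for U minus each lowest piece of U):
  |U|=1: {1}:1  {5}:1
  |U|=2: {1,5}:2  {3,5}:1  {4,5}:1
  |U|=3: {0,3,5}:1  {1,3,5}:3  {1,4,5}:3  {2,4,5}:1  {3,4,5}:2
  |U|=4: {0,1,3,5}:4  {0,3,4,5}:3  {1,2,4,5}:4  {1,3,4,5}:8  {2,3,4,5}:3
  start at 0(b): 15
  start at 1(f): 6
  start at 2(e): 15
sum over floor = 36

36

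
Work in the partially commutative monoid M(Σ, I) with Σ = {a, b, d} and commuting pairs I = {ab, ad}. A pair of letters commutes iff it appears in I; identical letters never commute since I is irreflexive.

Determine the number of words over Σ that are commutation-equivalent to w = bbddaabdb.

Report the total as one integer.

36

0(b) covers ∅
1(b) covers 0:b
2(d) covers 1:b
3(d) covers 2:d
4(a) covers ∅
5(a) covers 4:a
6(b) covers 3:d
7(d) covers 6:b
8(b) covers 7:d
floor of heap: 0:b, 4:a
completions by unplaced set U, small U first (add the entries for U minus each lowest piece of U):
  |U|=1: {5}:1  {8}:1
  |U|=2: {4,5}:1  {5,8}:2  {7,8}:1
  |U|=3: {4,5,8}:3  {5,7,8}:3  {6,7,8}:1
  |U|=4: {3,6,7,8}:1  {4,5,7,8}:6  {5,6,7,8}:4
  |U|=5: {2,3,6,7,8}:1  {3,5,6,7,8}:5  {4,5,6,7,8}:10
  |U|=6: {1,2,3,6,7,8}:1  {2,3,5,6,7,8}:6  {3,4,5,6,7,8}:15
  |U|=7: {0,1,2,3,6,7,8}:1  {1,2,3,5,6,7,8}:7  {2,3,4,5,6,7,8}:21
  start at 0(b): 28
  start at 4(a): 8
sum over floor = 36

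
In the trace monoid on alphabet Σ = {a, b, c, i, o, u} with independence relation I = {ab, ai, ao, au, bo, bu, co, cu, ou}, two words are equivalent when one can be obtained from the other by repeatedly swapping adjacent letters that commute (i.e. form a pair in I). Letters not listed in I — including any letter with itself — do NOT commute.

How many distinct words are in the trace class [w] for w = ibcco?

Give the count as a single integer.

#0=i has no predecessor
#1=b depends on [0:i]
#2=c depends on [1:b]
#3=c depends on [2:c]
#4=o depends on [0:i]
sources: [0:i]
N(rest) = Σ N(rest − s) over sources s of rest; N(one piece) = 1:
  size 1 → [3]=1  [4]=1
  size 2 → [2,3]=1  [3,4]=2
  size 3 → [1,2,3]=1  [2,3,4]=3
  first=0(i) contributes 4

4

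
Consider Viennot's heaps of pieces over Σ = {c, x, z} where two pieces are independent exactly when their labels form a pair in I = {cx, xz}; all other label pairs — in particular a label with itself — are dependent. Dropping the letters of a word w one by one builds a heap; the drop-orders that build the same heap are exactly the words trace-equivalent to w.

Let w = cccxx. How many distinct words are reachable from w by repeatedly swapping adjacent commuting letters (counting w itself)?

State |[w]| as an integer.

drop 0:c onto floor
drop 1:c onto {0:c}
drop 2:c onto {1:c}
drop 3:x onto floor
drop 4:x onto {3:x}
ground layer = {0:c, 3:x}
drop-orders for the pieces not yet dropped (sum over which currently-grounded one goes next):
  1 to go: {2} 1  {4} 1
  2 to go: {1,2} 1  {2,4} 2  {3,4} 1
  3 to go: {0,1,2} 1  {1,2,4} 3  {2,3,4} 3
  if 0:c drops first: 6 orders
  if 3:x drops first: 4 orders
heap linearizations: 10

10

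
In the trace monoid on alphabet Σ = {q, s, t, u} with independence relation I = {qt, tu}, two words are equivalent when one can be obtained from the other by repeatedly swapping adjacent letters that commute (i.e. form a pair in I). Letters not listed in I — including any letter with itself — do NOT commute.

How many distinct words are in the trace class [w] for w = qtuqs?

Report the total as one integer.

4

drop 0:q onto floor
drop 1:t onto floor
drop 2:u onto {0:q}
drop 3:q onto {2:u}
drop 4:s onto {1:t, 3:q}
ground layer = {0:q, 1:t}
drop-orders for the pieces not yet dropped (sum over which currently-grounded one goes next):
  1 to go: {4} 1
  2 to go: {1,4} 1  {3,4} 1
  3 to go: {1,3,4} 2  {2,3,4} 1
  if 0:q drops first: 3 orders
  if 1:t drops first: 1 orders
heap linearizations: 4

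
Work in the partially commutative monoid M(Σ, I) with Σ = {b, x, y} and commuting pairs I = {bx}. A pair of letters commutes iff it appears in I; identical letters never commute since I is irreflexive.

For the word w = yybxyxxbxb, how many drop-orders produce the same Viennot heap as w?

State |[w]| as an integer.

20

drop 0:y onto floor
drop 1:y onto {0:y}
drop 2:b onto {1:y}
drop 3:x onto {1:y}
drop 4:y onto {2:b, 3:x}
drop 5:x onto {4:y}
drop 6:x onto {5:x}
drop 7:b onto {4:y}
drop 8:x onto {6:x}
drop 9:b onto {7:b}
ground layer = {0:y}
drop-orders for the pieces not yet dropped (sum over which currently-grounded one goes next):
  1 to go: {8} 1  {9} 1
  2 to go: {6,8} 1  {7,9} 1  {8,9} 2
  3 to go: {5,6,8} 1  {6,8,9} 3  {7,8,9} 3
  4 to go: {5,6,8,9} 4  {6,7,8,9} 6
  5 to go: {5,6,7,8,9} 10
  6 to go: {4,5,6,7,8,9} 10
  7 to go: {2,4,5,6,7,8,9} 10  {3,4,5,6,7,8,9} 10
  8 to go: {2,3,4,5,6,7,8,9} 20
  if 0:y drops first: 20 orders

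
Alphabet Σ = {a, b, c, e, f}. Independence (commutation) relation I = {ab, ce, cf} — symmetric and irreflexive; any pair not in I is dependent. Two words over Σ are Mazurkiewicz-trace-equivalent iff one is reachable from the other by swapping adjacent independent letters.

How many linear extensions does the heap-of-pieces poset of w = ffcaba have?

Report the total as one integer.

9

piece 0:f — minimal
piece 1:f rests on {0:f}
piece 2:c — minimal
piece 3:a rests on {1:f, 2:c}
piece 4:b rests on {1:f, 2:c}
piece 5:a rests on {3:a}
minimal pieces: {0:f, 2:c}
ways to finish when only these pieces remain (= sum over removing one remaining piece with nothing left below it):
  1 left: {4}→1  {5}→1
  2 left: {3,5}→1  {4,5}→2
  3 left: {3,4,5}→3
  4 left: {1,3,4,5}→3  {2,3,4,5}→3
  placing 0:f first → 6 extensions
  placing 2:c first → 3 extensions
total linear extensions = 9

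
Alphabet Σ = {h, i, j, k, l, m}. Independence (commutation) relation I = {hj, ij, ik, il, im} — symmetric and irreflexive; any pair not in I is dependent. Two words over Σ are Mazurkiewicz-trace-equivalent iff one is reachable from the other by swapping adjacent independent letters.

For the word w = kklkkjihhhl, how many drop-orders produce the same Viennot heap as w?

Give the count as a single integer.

#0=k has no predecessor
#1=k depends on [0:k]
#2=l depends on [1:k]
#3=k depends on [2:l]
#4=k depends on [3:k]
#5=j depends on [4:k]
#6=i has no predecessor
#7=h depends on [4:k, 6:i]
#8=h depends on [7:h]
#9=h depends on [8:h]
#10=l depends on [5:j, 9:h]
sources: [0:k, 6:i]
N(rest) = Σ N(rest − s) over sources s of rest; N(one piece) = 1:
  size 1 → [10]=1
  size 2 → [5,10]=1  [9,10]=1
  size 3 → [5,9,10]=2  [8,9,10]=1
  size 4 → [5,8,9,10]=3  [7,8,9,10]=1
  size 5 → [5,7,8,9,10]=4  [6,7,8,9,10]=1
  size 6 → [4,5,7,8,9,10]=4  [5,6,7,8,9,10]=5
  size 7 → [3,4,5,7,8,9,10]=4  [4,5,6,7,8,9,10]=9
  size 8 → [2,3,4,5,7,8,9,10]=4  [3,4,5,6,7,8,9,10]=13
  size 9 → [1,2,3,4,5,7,8,9,10]=4  [2,3,4,5,6,7,8,9,10]=17
  first=0(k) contributes 21
  first=6(i) contributes 4
|[w]| = 25

25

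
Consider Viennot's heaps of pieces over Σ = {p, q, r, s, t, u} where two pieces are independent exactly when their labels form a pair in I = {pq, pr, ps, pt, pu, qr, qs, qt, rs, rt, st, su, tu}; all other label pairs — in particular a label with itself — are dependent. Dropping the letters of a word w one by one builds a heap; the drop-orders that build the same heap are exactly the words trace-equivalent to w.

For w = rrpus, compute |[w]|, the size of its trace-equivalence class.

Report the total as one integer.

20

0(r) covers ∅
1(r) covers 0:r
2(p) covers ∅
3(u) covers 1:r
4(s) covers ∅
floor of heap: 0:r, 2:p, 4:s
completions by unplaced set U, small U first (add the entries for U minus each lowest piece of U):
  |U|=1: {2}:1  {3}:1  {4}:1
  |U|=2: {1,3}:1  {2,3}:2  {2,4}:2  {3,4}:2
  |U|=3: {0,1,3}:1  {1,2,3}:3  {1,3,4}:3  {2,3,4}:6
  start at 0(r): 12
  start at 2(p): 4
  start at 4(s): 4
sum over floor = 20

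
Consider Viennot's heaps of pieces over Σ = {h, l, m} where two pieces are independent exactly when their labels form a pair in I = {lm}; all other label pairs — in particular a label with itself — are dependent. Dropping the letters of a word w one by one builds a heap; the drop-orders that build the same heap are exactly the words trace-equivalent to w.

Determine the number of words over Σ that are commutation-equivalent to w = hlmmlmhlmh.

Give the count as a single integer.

drop 0:h onto floor
drop 1:l onto {0:h}
drop 2:m onto {0:h}
drop 3:m onto {2:m}
drop 4:l onto {1:l}
drop 5:m onto {3:m}
drop 6:h onto {4:l, 5:m}
drop 7:l onto {6:h}
drop 8:m onto {6:h}
drop 9:h onto {7:l, 8:m}
ground layer = {0:h}
drop-orders for the pieces not yet dropped (sum over which currently-grounded one goes next):
  1 to go: {9} 1
  2 to go: {7,9} 1  {8,9} 1
  3 to go: {7,8,9} 2
  4 to go: {6,7,8,9} 2
  5 to go: {4,6,7,8,9} 2  {5,6,7,8,9} 2
  6 to go: {1,4,6,7,8,9} 2  {3,5,6,7,8,9} 2  {4,5,6,7,8,9} 4
  7 to go: {1,4,5,6,7,8,9} 6  {2,3,5,6,7,8,9} 2  {3,4,5,6,7,8,9} 6
  8 to go: {1,3,4,5,6,7,8,9} 12  {2,3,4,5,6,7,8,9} 8
  if 0:h drops first: 20 orders

20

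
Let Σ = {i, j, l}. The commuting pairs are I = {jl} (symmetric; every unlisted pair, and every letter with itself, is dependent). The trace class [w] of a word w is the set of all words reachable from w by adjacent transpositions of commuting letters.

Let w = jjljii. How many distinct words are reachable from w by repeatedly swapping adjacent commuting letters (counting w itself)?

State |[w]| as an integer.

4

#0=j has no predecessor
#1=j depends on [0:j]
#2=l has no predecessor
#3=j depends on [1:j]
#4=i depends on [2:l, 3:j]
#5=i depends on [4:i]
sources: [0:j, 2:l]
N(rest) = Σ N(rest − s) over sources s of rest; N(one piece) = 1:
  size 1 → [5]=1
  size 2 → [4,5]=1
  size 3 → [2,4,5]=1  [3,4,5]=1
  size 4 → [1,3,4,5]=1  [2,3,4,5]=2
  first=0(j) contributes 3
  first=2(l) contributes 1
|[w]| = 4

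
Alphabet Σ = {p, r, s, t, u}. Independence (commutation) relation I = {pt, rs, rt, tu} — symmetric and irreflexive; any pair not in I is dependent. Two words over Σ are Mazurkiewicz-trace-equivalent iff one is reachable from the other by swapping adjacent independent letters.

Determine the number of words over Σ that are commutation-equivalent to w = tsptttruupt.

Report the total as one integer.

126

piece 0:t — minimal
piece 1:s rests on {0:t}
piece 2:p rests on {1:s}
piece 3:t rests on {1:s}
piece 4:t rests on {3:t}
piece 5:t rests on {4:t}
piece 6:r rests on {2:p}
piece 7:u rests on {6:r}
piece 8:u rests on {7:u}
piece 9:p rests on {8:u}
piece 10:t rests on {5:t}
minimal pieces: {0:t}
ways to finish when only these pieces remain (= sum over removing one remaining piece with nothing left below it):
  1 left: {9}→1  {10}→1
  2 left: {5,10}→1  {8,9}→1  {9,10}→2
  3 left: {4,5,10}→1  {5,9,10}→3  {7,8,9}→1  {8,9,10}→3
  4 left: {3,4,5,10}→1  {4,5,9,10}→4  {5,8,9,10}→6  {6,7,8,9}→1  {7,8,9,10}→4
  5 left: {2,6,7,8,9}→1  {3,4,5,9,10}→5  {4,5,8,9,10}→10  {5,7,8,9,10}→10  {6,7,8,9,10}→5
  6 left: {2,6,7,8,9,10}→6  {3,4,5,8,9,10}→15  {4,5,7,8,9,10}→20  {5,6,7,8,9,10}→15
  7 left: {2,5,6,7,8,9,10}→21  {3,4,5,7,8,9,10}→35  {4,5,6,7,8,9,10}→35
  8 left: {2,4,5,6,7,8,9,10}→56  {3,4,5,6,7,8,9,10}→70
  9 left: {2,3,4,5,6,7,8,9,10}→126
  placing 0:t first → 126 extensions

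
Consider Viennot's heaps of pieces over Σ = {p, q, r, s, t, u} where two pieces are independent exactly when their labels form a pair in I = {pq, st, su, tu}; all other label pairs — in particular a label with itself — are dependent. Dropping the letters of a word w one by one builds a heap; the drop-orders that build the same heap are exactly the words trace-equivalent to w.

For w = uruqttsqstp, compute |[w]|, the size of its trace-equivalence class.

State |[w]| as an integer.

6

piece 0:u — minimal
piece 1:r rests on {0:u}
piece 2:u rests on {1:r}
piece 3:q rests on {2:u}
piece 4:t rests on {3:q}
piece 5:t rests on {4:t}
piece 6:s rests on {3:q}
piece 7:q rests on {5:t, 6:s}
piece 8:s rests on {7:q}
piece 9:t rests on {7:q}
piece 10:p rests on {8:s, 9:t}
minimal pieces: {0:u}
ways to finish when only these pieces remain (= sum over removing one remaining piece with nothing left below it):
  1 left: {10}→1
  2 left: {8,10}→1  {9,10}→1
  3 left: {8,9,10}→2
  4 left: {7,8,9,10}→2
  5 left: {5,7,8,9,10}→2  {6,7,8,9,10}→2
  6 left: {4,5,7,8,9,10}→2  {5,6,7,8,9,10}→4
  7 left: {4,5,6,7,8,9,10}→6
  8 left: {3,4,5,6,7,8,9,10}→6
  9 left: {2,3,4,5,6,7,8,9,10}→6
  placing 0:u first → 6 extensions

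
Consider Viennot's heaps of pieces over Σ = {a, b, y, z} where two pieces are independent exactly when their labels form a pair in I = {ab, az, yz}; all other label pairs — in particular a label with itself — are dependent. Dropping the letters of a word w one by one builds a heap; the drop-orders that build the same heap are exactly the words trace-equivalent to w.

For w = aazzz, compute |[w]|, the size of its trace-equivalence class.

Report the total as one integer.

10

#0=a has no predecessor
#1=a depends on [0:a]
#2=z has no predecessor
#3=z depends on [2:z]
#4=z depends on [3:z]
sources: [0:a, 2:z]
N(rest) = Σ N(rest − s) over sources s of rest; N(one piece) = 1:
  size 1 → [1]=1  [4]=1
  size 2 → [0,1]=1  [1,4]=2  [3,4]=1
  size 3 → [0,1,4]=3  [1,3,4]=3  [2,3,4]=1
  first=0(a) contributes 4
  first=2(z) contributes 6
|[w]| = 10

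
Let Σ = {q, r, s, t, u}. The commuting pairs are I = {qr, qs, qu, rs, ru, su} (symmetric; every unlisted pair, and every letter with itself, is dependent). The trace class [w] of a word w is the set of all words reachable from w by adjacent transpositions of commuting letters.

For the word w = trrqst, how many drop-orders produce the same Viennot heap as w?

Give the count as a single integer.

drop 0:t onto floor
drop 1:r onto {0:t}
drop 2:r onto {1:r}
drop 3:q onto {0:t}
drop 4:s onto {0:t}
drop 5:t onto {2:r, 3:q, 4:s}
ground layer = {0:t}
drop-orders for the pieces not yet dropped (sum over which currently-grounded one goes next):
  1 to go: {5} 1
  2 to go: {2,5} 1  {3,5} 1  {4,5} 1
  3 to go: {1,2,5} 1  {2,3,5} 2  {2,4,5} 2  {3,4,5} 2
  4 to go: {1,2,3,5} 3  {1,2,4,5} 3  {2,3,4,5} 6
  if 0:t drops first: 12 orders

12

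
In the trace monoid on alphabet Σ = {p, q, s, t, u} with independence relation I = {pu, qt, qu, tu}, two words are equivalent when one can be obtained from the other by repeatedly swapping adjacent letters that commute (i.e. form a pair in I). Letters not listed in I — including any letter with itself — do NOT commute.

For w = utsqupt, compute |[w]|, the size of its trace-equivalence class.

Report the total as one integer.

drop 0:u onto floor
drop 1:t onto floor
drop 2:s onto {0:u, 1:t}
drop 3:q onto {2:s}
drop 4:u onto {2:s}
drop 5:p onto {3:q}
drop 6:t onto {5:p}
ground layer = {0:u, 1:t}
drop-orders for the pieces not yet dropped (sum over which currently-grounded one goes next):
  1 to go: {4} 1  {6} 1
  2 to go: {4,6} 2  {5,6} 1
  3 to go: {3,5,6} 1  {4,5,6} 3
  4 to go: {3,4,5,6} 4
  5 to go: {2,3,4,5,6} 4
  if 0:u drops first: 4 orders
  if 1:t drops first: 4 orders
heap linearizations: 8

8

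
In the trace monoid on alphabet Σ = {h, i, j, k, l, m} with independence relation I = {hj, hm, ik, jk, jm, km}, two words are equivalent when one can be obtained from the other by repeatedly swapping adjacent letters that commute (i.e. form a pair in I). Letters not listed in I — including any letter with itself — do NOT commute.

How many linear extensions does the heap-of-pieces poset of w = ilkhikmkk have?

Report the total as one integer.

#0=i has no predecessor
#1=l depends on [0:i]
#2=k depends on [1:l]
#3=h depends on [2:k]
#4=i depends on [3:h]
#5=k depends on [3:h]
#6=m depends on [4:i]
#7=k depends on [5:k]
#8=k depends on [7:k]
sources: [0:i]
N(rest) = Σ N(rest − s) over sources s of rest; N(one piece) = 1:
  size 1 → [6]=1  [8]=1
  size 2 → [4,6]=1  [6,8]=2  [7,8]=1
  size 3 → [4,6,8]=3  [5,7,8]=1  [6,7,8]=3
  size 4 → [4,6,7,8]=6  [5,6,7,8]=4
  size 5 → [4,5,6,7,8]=10
  size 6 → [3,4,5,6,7,8]=10
  size 7 → [2,3,4,5,6,7,8]=10
  first=0(i) contributes 10

10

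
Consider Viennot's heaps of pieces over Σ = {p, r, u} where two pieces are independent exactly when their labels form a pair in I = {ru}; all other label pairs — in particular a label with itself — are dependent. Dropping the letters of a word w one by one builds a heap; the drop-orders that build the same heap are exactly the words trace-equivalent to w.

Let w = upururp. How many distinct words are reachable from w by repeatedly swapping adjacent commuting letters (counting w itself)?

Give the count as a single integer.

0(u) covers ∅
1(p) covers 0:u
2(u) covers 1:p
3(r) covers 1:p
4(u) covers 2:u
5(r) covers 3:r
6(p) covers 4:u, 5:r
floor of heap: 0:u
completions by unplaced set U, small U first (add the entries for U minus each lowest piece of U):
  |U|=1: {6}:1
  |U|=2: {4,6}:1  {5,6}:1
  |U|=3: {2,4,6}:1  {3,5,6}:1  {4,5,6}:2
  |U|=4: {2,4,5,6}:3  {3,4,5,6}:3
  |U|=5: {2,3,4,5,6}:6
  start at 0(u): 6

6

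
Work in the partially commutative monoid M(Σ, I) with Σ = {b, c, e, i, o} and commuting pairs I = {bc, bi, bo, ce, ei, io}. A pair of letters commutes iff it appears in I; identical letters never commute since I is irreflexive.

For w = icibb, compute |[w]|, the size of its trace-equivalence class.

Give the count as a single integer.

10

#0=i has no predecessor
#1=c depends on [0:i]
#2=i depends on [1:c]
#3=b has no predecessor
#4=b depends on [3:b]
sources: [0:i, 3:b]
N(rest) = Σ N(rest − s) over sources s of rest; N(one piece) = 1:
  size 1 → [2]=1  [4]=1
  size 2 → [1,2]=1  [2,4]=2  [3,4]=1
  size 3 → [0,1,2]=1  [1,2,4]=3  [2,3,4]=3
  first=0(i) contributes 6
  first=3(b) contributes 4
|[w]| = 10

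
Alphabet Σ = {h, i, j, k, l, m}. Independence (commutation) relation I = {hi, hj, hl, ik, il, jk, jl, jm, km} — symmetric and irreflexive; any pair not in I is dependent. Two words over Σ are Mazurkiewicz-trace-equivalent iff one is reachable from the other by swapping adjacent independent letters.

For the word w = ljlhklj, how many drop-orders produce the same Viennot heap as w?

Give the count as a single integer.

piece 0:l — minimal
piece 1:j — minimal
piece 2:l rests on {0:l}
piece 3:h — minimal
piece 4:k rests on {2:l, 3:h}
piece 5:l rests on {4:k}
piece 6:j rests on {1:j}
minimal pieces: {0:l, 1:j, 3:h}
ways to finish when only these pieces remain (= sum over removing one remaining piece with nothing left below it):
  1 left: {5}→1  {6}→1
  2 left: {1,6}→1  {4,5}→1  {5,6}→2
  3 left: {1,5,6}→3  {2,4,5}→1  {3,4,5}→1  {4,5,6}→3
  4 left: {0,2,4,5}→1  {1,4,5,6}→6  {2,3,4,5}→2  {2,4,5,6}→4  {3,4,5,6}→4
  5 left: {0,2,3,4,5}→3  {0,2,4,5,6}→5  {1,2,4,5,6}→10  {1,3,4,5,6}→10  {2,3,4,5,6}→10
  placing 0:l first → 30 extensions
  placing 1:j first → 18 extensions
  placing 3:h first → 15 extensions
total linear extensions = 63

63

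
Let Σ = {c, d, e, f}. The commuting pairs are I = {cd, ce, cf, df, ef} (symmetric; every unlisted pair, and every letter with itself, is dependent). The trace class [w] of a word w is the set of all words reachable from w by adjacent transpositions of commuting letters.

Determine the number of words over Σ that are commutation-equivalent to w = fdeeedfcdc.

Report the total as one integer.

1260

#0=f has no predecessor
#1=d has no predecessor
#2=e depends on [1:d]
#3=e depends on [2:e]
#4=e depends on [3:e]
#5=d depends on [4:e]
#6=f depends on [0:f]
#7=c has no predecessor
#8=d depends on [5:d]
#9=c depends on [7:c]
sources: [0:f, 1:d, 7:c]
N(rest) = Σ N(rest − s) over sources s of rest; N(one piece) = 1:
  size 1 → [6]=1  [8]=1  [9]=1
  size 2 → [0,6]=1  [5,8]=1  [6,8]=2  [6,9]=2  [7,9]=1  [8,9]=2
  size 3 → [0,6,8]=3  [0,6,9]=3  [4,5,8]=1  [5,6,8]=3  [5,8,9]=3  [6,7,9]=3  [6,8,9]=6  [7,8,9]=3
  size 4 → [0,5,6,8]=6  [0,6,7,9]=6  [0,6,8,9]=12  [3,4,5,8]=1  [4,5,6,8]=4  [4,5,8,9]=4  [5,6,8,9]=12  [5,7,8,9]=6  [6,7,8,9]=12
  size 5 → [0,4,5,6,8]=10  [0,5,6,8,9]=30  [0,6,7,8,9]=30  [2,3,4,5,8]=1  [3,4,5,6,8]=5  [3,4,5,8,9]=5  [4,5,6,8,9]=20  [4,5,7,8,9]=10  [5,6,7,8,9]=30
  size 6 → [0,3,4,5,6,8]=15  [0,4,5,6,8,9]=60  [0,5,6,7,8,9]=90  [1,2,3,4,5,8]=1  [2,3,4,5,6,8]=6  [2,3,4,5,8,9]=6  [3,4,5,6,8,9]=30  [3,4,5,7,8,9]=15  [4,5,6,7,8,9]=60
  size 7 → [0,2,3,4,5,6,8]=21  [0,3,4,5,6,8,9]=105  [0,4,5,6,7,8,9]=210  [1,2,3,4,5,6,8]=7  [1,2,3,4,5,8,9]=7  [2,3,4,5,6,8,9]=42  [2,3,4,5,7,8,9]=21  [3,4,5,6,7,8,9]=105
  size 8 → [0,1,2,3,4,5,6,8]=28  [0,2,3,4,5,6,8,9]=168  [0,3,4,5,6,7,8,9]=420  [1,2,3,4,5,6,8,9]=56  [1,2,3,4,5,7,8,9]=28  [2,3,4,5,6,7,8,9]=168
  first=0(f) contributes 252
  first=1(d) contributes 756
  first=7(c) contributes 252
|[w]| = 1260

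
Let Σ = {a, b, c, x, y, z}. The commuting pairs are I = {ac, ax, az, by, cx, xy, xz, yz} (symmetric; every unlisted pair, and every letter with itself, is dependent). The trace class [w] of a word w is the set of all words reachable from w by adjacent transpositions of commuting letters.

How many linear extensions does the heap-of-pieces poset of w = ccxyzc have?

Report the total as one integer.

12

piece 0:c — minimal
piece 1:c rests on {0:c}
piece 2:x — minimal
piece 3:y rests on {1:c}
piece 4:z rests on {1:c}
piece 5:c rests on {3:y, 4:z}
minimal pieces: {0:c, 2:x}
ways to finish when only these pieces remain (= sum over removing one remaining piece with nothing left below it):
  1 left: {2}→1  {5}→1
  2 left: {2,5}→2  {3,5}→1  {4,5}→1
  3 left: {2,3,5}→3  {2,4,5}→3  {3,4,5}→2
  4 left: {1,3,4,5}→2  {2,3,4,5}→8
  placing 0:c first → 10 extensions
  placing 2:x first → 2 extensions
total linear extensions = 12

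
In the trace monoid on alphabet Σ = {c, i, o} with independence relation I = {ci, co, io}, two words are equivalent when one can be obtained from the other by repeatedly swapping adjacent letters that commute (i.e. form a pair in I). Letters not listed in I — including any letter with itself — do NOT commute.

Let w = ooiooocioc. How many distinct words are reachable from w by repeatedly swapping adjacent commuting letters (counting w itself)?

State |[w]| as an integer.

1260

#0=o has no predecessor
#1=o depends on [0:o]
#2=i has no predecessor
#3=o depends on [1:o]
#4=o depends on [3:o]
#5=o depends on [4:o]
#6=c has no predecessor
#7=i depends on [2:i]
#8=o depends on [5:o]
#9=c depends on [6:c]
sources: [0:o, 2:i, 6:c]
N(rest) = Σ N(rest − s) over sources s of rest; N(one piece) = 1:
  size 1 → [7]=1  [8]=1  [9]=1
  size 2 → [2,7]=1  [5,8]=1  [6,9]=1  [7,8]=2  [7,9]=2  [8,9]=2
  size 3 → [2,7,8]=3  [2,7,9]=3  [4,5,8]=1  [5,7,8]=3  [5,8,9]=3  [6,7,9]=3  [6,8,9]=3  [7,8,9]=6
  size 4 → [2,5,7,8]=6  [2,6,7,9]=6  [2,7,8,9]=12  [3,4,5,8]=1  [4,5,7,8]=4  [4,5,8,9]=4  [5,6,8,9]=6  [5,7,8,9]=12  [6,7,8,9]=12
  size 5 → [1,3,4,5,8]=1  [2,4,5,7,8]=10  [2,5,7,8,9]=30  [2,6,7,8,9]=30  [3,4,5,7,8]=5  [3,4,5,8,9]=5  [4,5,6,8,9]=10  [4,5,7,8,9]=20  [5,6,7,8,9]=30
  size 6 → [0,1,3,4,5,8]=1  [1,3,4,5,7,8]=6  [1,3,4,5,8,9]=6  [2,3,4,5,7,8]=15  [2,4,5,7,8,9]=60  [2,5,6,7,8,9]=90  [3,4,5,6,8,9]=15  [3,4,5,7,8,9]=30  [4,5,6,7,8,9]=60
  size 7 → [0,1,3,4,5,7,8]=7  [0,1,3,4,5,8,9]=7  [1,2,3,4,5,7,8]=21  [1,3,4,5,6,8,9]=21  [1,3,4,5,7,8,9]=42  [2,3,4,5,7,8,9]=105  [2,4,5,6,7,8,9]=210  [3,4,5,6,7,8,9]=105
  size 8 → [0,1,2,3,4,5,7,8]=28  [0,1,3,4,5,6,8,9]=28  [0,1,3,4,5,7,8,9]=56  [1,2,3,4,5,7,8,9]=168  [1,3,4,5,6,7,8,9]=168  [2,3,4,5,6,7,8,9]=420
  first=0(o) contributes 756
  first=2(i) contributes 252
  first=6(c) contributes 252
|[w]| = 1260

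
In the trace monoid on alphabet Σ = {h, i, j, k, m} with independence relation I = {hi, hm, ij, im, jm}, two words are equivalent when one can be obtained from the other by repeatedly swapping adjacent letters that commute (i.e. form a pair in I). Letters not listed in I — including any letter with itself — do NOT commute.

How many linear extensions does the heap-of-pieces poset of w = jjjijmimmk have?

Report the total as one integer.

drop 0:j onto floor
drop 1:j onto {0:j}
drop 2:j onto {1:j}
drop 3:i onto floor
drop 4:j onto {2:j}
drop 5:m onto floor
drop 6:i onto {3:i}
drop 7:m onto {5:m}
drop 8:m onto {7:m}
drop 9:k onto {4:j, 6:i, 8:m}
ground layer = {0:j, 3:i, 5:m}
drop-orders for the pieces not yet dropped (sum over which currently-grounded one goes next):
  1 to go: {9} 1
  2 to go: {4,9} 1  {6,9} 1  {8,9} 1
  3 to go: {2,4,9} 1  {3,6,9} 1  {4,6,9} 2  {4,8,9} 2  {6,8,9} 2  {7,8,9} 1
  4 to go: {1,2,4,9} 1  {2,4,6,9} 3  {2,4,8,9} 3  {3,4,6,9} 3  {3,6,8,9} 3  {4,6,8,9} 6  {4,7,8,9} 3  {5,7,8,9} 1  {6,7,8,9} 3
  5 to go: {0,1,2,4,9} 1  {1,2,4,6,9} 4  {1,2,4,8,9} 4  {2,3,4,6,9} 6  {2,4,6,8,9} 12  {2,4,7,8,9} 6  {3,4,6,8,9} 12  {3,6,7,8,9} 6  {4,5,7,8,9} 4  {4,6,7,8,9} 12  {5,6,7,8,9} 4
  6 to go: {0,1,2,4,6,9} 5  {0,1,2,4,8,9} 5  {1,2,3,4,6,9} 10  {1,2,4,6,8,9} 20  {1,2,4,7,8,9} 10  {2,3,4,6,8,9} 30  {2,4,5,7,8,9} 10  {2,4,6,7,8,9} 30  {3,4,6,7,8,9} 30  {3,5,6,7,8,9} 10  {4,5,6,7,8,9} 20
  7 to go: {0,1,2,3,4,6,9} 15  {0,1,2,4,6,8,9} 30  {0,1,2,4,7,8,9} 15  {1,2,3,4,6,8,9} 60  {1,2,4,5,7,8,9} 20  {1,2,4,6,7,8,9} 60  {2,3,4,6,7,8,9} 90  {2,4,5,6,7,8,9} 60  {3,4,5,6,7,8,9} 60
  8 to go: {0,1,2,3,4,6,8,9} 105  {0,1,2,4,5,7,8,9} 35  {0,1,2,4,6,7,8,9} 105  {1,2,3,4,6,7,8,9} 210  {1,2,4,5,6,7,8,9} 140  {2,3,4,5,6,7,8,9} 210
  if 0:j drops first: 560 orders
  if 3:i drops first: 280 orders
  if 5:m drops first: 420 orders
heap linearizations: 1260

1260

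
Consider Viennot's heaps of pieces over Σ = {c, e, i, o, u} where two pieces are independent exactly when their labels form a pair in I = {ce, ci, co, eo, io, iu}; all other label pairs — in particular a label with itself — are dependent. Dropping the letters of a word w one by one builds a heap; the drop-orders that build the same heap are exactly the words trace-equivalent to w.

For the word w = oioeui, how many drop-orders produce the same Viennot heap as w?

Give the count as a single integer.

0(o) covers ∅
1(i) covers ∅
2(o) covers 0:o
3(e) covers 1:i
4(u) covers 2:o, 3:e
5(i) covers 3:e
floor of heap: 0:o, 1:i
completions by unplaced set U, small U first (add the entries for U minus each lowest piece of U):
  |U|=1: {4}:1  {5}:1
  |U|=2: {2,4}:1  {4,5}:2
  |U|=3: {0,2,4}:1  {2,4,5}:3  {3,4,5}:2
  |U|=4: {0,2,4,5}:4  {1,3,4,5}:2  {2,3,4,5}:5
  start at 0(o): 7
  start at 1(i): 9
sum over floor = 16

16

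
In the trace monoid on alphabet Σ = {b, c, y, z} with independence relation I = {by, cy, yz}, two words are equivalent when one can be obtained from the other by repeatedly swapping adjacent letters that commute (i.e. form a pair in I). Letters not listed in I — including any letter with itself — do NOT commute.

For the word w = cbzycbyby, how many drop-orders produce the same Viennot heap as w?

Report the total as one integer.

0(c) covers ∅
1(b) covers 0:c
2(z) covers 1:b
3(y) covers ∅
4(c) covers 2:z
5(b) covers 4:c
6(y) covers 3:y
7(b) covers 5:b
8(y) covers 6:y
floor of heap: 0:c, 3:y
completions by unplaced set U, small U first (add the entries for U minus each lowest piece of U):
  |U|=1: {7}:1  {8}:1
  |U|=2: {5,7}:1  {6,8}:1  {7,8}:2
  |U|=3: {3,6,8}:1  {4,5,7}:1  {5,7,8}:3  {6,7,8}:3
  |U|=4: {2,4,5,7}:1  {3,6,7,8}:4  {4,5,7,8}:4  {5,6,7,8}:6
  |U|=5: {1,2,4,5,7}:1  {2,4,5,7,8}:5  {3,5,6,7,8}:10  {4,5,6,7,8}:10
  |U|=6: {0,1,2,4,5,7}:1  {1,2,4,5,7,8}:6  {2,4,5,6,7,8}:15  {3,4,5,6,7,8}:20
  |U|=7: {0,1,2,4,5,7,8}:7  {1,2,4,5,6,7,8}:21  {2,3,4,5,6,7,8}:35
  start at 0(c): 56
  start at 3(y): 28
sum over floor = 84

84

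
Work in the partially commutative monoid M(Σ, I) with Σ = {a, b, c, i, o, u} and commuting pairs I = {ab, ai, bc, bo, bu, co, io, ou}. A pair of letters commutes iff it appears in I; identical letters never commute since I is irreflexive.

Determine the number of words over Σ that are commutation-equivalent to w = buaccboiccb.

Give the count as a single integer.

piece 0:b — minimal
piece 1:u — minimal
piece 2:a rests on {1:u}
piece 3:c rests on {2:a}
piece 4:c rests on {3:c}
piece 5:b rests on {0:b}
piece 6:o rests on {2:a}
piece 7:i rests on {4:c, 5:b}
piece 8:c rests on {7:i}
piece 9:c rests on {8:c}
piece 10:b rests on {7:i}
minimal pieces: {0:b, 1:u}
ways to finish when only these pieces remain (= sum over removing one remaining piece with nothing left below it):
  1 left: {6}→1  {9}→1  {10}→1
  2 left: {6,9}→2  {6,10}→2  {8,9}→1  {9,10}→2
  3 left: {6,8,9}→3  {6,9,10}→6  {8,9,10}→3
  4 left: {6,8,9,10}→12  {7,8,9,10}→3
  5 left: {4,7,8,9,10}→3  {5,7,8,9,10}→3  {6,7,8,9,10}→15
  6 left: {0,5,7,8,9,10}→3  {3,4,7,8,9,10}→3  {4,5,7,8,9,10}→6  {4,6,7,8,9,10}→18  {5,6,7,8,9,10}→18
  7 left: {0,4,5,7,8,9,10}→9  {0,5,6,7,8,9,10}→21  {3,4,5,7,8,9,10}→9  {3,4,6,7,8,9,10}→21  {4,5,6,7,8,9,10}→42
  8 left: {0,3,4,5,7,8,9,10}→18  {0,4,5,6,7,8,9,10}→72  {2,3,4,6,7,8,9,10}→21  {3,4,5,6,7,8,9,10}→72
  9 left: {0,3,4,5,6,7,8,9,10}→162  {1,2,3,4,6,7,8,9,10}→21  {2,3,4,5,6,7,8,9,10}→93
  placing 0:b first → 114 extensions
  placing 1:u first → 255 extensions
total linear extensions = 369

369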